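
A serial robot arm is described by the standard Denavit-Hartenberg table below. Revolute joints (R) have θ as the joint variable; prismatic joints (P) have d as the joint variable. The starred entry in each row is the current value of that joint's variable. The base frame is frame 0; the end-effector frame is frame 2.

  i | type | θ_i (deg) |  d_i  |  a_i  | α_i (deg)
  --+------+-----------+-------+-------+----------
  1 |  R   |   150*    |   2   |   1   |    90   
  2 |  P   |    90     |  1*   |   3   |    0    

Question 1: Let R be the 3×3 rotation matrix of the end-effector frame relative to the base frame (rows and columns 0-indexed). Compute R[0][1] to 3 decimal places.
End-effector y-axis (col 1 of R) = (0.8660,-0.5000,0.0000)
R[0][1] = 0.8660

0.866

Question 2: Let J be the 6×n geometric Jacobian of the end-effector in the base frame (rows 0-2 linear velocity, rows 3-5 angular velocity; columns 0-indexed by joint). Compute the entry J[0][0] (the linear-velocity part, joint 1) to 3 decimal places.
-1.366

axis z_0 = ẑ; lever o_n−o_0 = (-0.3660,1.3660,5.0000)
cross product → J_v[:, 0] = (-1.3660,-0.3660,0.0000)
J_ω[:, 0] = z_0
entry J[0][0] = -1.3660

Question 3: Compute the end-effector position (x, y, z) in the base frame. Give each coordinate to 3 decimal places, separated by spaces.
after link 1: o_1 = (-0.8660, 0.5000, 2.0000)
after link 2: o_2 = (-0.3660, 1.3660, 5.0000)

-0.366 1.366 5.000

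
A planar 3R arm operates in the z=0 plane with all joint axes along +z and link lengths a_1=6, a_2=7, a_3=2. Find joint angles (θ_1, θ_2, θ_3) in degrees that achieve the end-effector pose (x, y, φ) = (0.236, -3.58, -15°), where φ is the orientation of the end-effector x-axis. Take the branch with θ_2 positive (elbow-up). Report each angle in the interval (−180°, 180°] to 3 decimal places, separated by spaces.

wrist centre = target − a_3·(cos φ, sin φ) = (-1.6959, -3.0624)
cos θ_2 = (12.2540−6²−7²)/(2·6·7) = -0.8660; θ_2 = 149.9999° (elbow-up)
β = atan2(-3.0624,-1.6959) = -118.9765°; ψ = atan2(3.5000,-0.0622) = 91.0176°
θ_1 = β − ψ = -209.9941°
θ_3 = φ − θ_1 − θ_2 = 44.9942° (wrapped to (-180°,180°])

150.006 150.000 44.994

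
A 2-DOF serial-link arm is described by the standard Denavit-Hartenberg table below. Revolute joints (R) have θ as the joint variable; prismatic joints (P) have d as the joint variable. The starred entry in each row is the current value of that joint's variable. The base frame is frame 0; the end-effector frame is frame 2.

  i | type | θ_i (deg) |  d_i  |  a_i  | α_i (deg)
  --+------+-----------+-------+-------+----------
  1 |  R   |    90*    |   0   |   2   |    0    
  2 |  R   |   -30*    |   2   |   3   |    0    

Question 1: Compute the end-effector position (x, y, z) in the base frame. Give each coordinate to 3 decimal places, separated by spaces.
after link 1: o_1 = (0.0000, 2.0000, 0.0000)
after link 2: o_2 = (1.5000, 4.5981, 2.0000)

1.500 4.598 2.000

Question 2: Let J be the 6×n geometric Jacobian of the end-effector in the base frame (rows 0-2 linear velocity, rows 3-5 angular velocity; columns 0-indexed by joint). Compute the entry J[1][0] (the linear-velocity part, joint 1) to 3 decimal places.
1.500

axis z_0 = ẑ; lever o_n−o_0 = (1.5000,4.5981,2.0000)
cross product → J_v[:, 0] = (-4.5981,1.5000,0.0000)
J_ω[:, 0] = z_0
entry J[1][0] = 1.5000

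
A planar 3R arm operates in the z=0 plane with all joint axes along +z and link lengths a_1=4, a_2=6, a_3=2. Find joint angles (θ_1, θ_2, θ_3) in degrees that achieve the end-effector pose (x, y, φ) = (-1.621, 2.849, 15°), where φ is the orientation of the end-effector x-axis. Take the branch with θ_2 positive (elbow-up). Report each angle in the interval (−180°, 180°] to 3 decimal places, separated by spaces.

wrist centre = target − a_3·(cos φ, sin φ) = (-3.5529, 2.3314)
cos θ_2 = (18.0580−4²−6²)/(2·4·6) = -0.7071; θ_2 = 135.0015° (elbow-up)
β = atan2(2.3314,-3.5529) = 146.7273°; ψ = atan2(4.2425,-0.2427) = 93.2748°
θ_1 = β − ψ = 53.4525°
θ_3 = φ − θ_1 − θ_2 = -173.4540° (wrapped to (-180°,180°])

53.453 135.001 -173.454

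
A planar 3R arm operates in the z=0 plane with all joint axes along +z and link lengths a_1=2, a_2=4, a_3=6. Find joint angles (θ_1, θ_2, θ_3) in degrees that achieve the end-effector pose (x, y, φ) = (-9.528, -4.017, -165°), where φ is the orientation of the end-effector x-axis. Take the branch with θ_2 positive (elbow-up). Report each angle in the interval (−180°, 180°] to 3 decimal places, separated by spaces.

wrist centre = target − a_3·(cos φ, sin φ) = (-3.7324, -2.4641)
cos θ_2 = (20.0029−2²−4²)/(2·2·4) = 0.0002; θ_2 = 89.9897° (elbow-up)
β = atan2(-2.4641,-3.7324) = -146.5680°; ψ = atan2(4.0000,2.0007) = 63.4267°
θ_1 = β − ψ = -209.9947°
θ_3 = φ − θ_1 − θ_2 = -44.9950° (wrapped to (-180°,180°])

150.005 89.990 -44.995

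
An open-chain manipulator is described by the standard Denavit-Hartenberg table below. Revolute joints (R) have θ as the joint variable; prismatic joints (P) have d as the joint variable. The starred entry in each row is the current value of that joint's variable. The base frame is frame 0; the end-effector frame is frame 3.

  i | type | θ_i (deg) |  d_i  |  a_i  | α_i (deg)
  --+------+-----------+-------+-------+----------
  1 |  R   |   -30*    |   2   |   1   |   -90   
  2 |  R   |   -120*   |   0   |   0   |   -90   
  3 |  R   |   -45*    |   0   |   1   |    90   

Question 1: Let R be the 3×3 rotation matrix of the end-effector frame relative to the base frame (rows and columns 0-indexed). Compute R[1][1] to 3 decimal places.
-0.433

End-effector y-axis (col 1 of R) = (0.7500,-0.4330,0.5000)
R[1][1] = -0.4330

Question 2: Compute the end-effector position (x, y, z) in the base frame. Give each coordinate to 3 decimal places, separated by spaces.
0.913 0.289 2.612

after link 1: o_1 = (0.8660, -0.5000, 2.0000)
after link 2: o_2 = (0.8660, -0.5000, 2.0000)
after link 3: o_3 = (0.9134, 0.2891, 2.6124)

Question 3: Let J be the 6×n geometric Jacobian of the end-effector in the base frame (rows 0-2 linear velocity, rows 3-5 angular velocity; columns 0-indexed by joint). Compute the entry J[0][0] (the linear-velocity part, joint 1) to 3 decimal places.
axis z_0 = ẑ; lever o_n−o_0 = (0.9134,0.2891,2.6124)
cross product → J_v[:, 0] = (-0.2891,0.9134,0.0000)
J_ω[:, 0] = z_0
entry J[0][0] = -0.2891

-0.289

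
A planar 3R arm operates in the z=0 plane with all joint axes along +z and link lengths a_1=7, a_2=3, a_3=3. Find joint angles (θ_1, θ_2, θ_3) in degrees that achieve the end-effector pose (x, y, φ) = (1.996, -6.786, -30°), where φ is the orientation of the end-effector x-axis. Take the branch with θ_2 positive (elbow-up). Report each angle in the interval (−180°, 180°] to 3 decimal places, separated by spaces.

-119.999 134.995 -44.995

wrist centre = target − a_3·(cos φ, sin φ) = (-0.6021, -5.2860)
cos θ_2 = (28.3043−7²−3²)/(2·7·3) = -0.7070; θ_2 = 134.9946° (elbow-up)
β = atan2(-5.2860,-0.6021) = -96.4980°; ψ = atan2(2.1215,4.8789) = 23.5012°
θ_1 = β − ψ = -119.9992°
θ_3 = φ − θ_1 − θ_2 = -44.9954° (wrapped to (-180°,180°])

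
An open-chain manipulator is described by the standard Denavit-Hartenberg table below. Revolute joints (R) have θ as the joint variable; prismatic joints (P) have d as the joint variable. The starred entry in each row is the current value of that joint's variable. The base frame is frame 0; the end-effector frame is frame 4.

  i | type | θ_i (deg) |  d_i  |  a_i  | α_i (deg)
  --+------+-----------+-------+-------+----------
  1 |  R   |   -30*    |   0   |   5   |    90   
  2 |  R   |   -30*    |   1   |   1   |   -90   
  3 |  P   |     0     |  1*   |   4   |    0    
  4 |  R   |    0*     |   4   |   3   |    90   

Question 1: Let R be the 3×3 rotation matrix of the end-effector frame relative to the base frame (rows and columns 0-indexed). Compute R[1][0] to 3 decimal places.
End-effector x-axis (col 0 of R) = (0.7500,-0.4330,-0.5000)
R[1][0] = -0.4330

-0.433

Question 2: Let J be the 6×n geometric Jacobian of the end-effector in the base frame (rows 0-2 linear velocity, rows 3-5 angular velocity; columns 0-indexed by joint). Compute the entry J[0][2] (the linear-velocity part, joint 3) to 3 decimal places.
prismatic axis z_2 = (0.4330,-0.2500,0.8660)
J_v[:, 2] = z_2; J_ω[:, 2] = (0,0,0)
entry J[0][2] = 0.4330

0.433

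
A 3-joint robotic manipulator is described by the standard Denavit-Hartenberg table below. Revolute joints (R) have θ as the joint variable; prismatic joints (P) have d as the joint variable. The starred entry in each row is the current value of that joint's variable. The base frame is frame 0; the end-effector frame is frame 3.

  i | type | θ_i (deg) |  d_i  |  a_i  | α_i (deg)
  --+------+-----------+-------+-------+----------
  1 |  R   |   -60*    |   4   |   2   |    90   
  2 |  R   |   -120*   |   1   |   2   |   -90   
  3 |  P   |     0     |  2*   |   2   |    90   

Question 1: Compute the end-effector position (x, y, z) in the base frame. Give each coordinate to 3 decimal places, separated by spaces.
after link 1: o_1 = (1.0000, -1.7321, 4.0000)
after link 2: o_2 = (-0.3660, -1.3660, 2.2679)
after link 3: o_3 = (0.0000, -2.0000, -0.4641)

0.000 -2.000 -0.464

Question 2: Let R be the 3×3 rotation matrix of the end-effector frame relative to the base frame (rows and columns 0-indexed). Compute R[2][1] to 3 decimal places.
End-effector y-axis (col 1 of R) = (0.4330,-0.7500,-0.5000)
R[2][1] = -0.5000

-0.500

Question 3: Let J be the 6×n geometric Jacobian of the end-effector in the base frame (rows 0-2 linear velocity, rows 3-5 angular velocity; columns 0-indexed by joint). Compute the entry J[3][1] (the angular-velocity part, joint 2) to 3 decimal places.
-0.866

axis z_1 = (-0.8660,-0.5000,0.0000); lever o_n−o_1 = (-1.0000,-0.2679,-4.4641)
cross product → J_v[:, 1] = (2.2321,-3.8660,-0.2679)
J_ω[:, 1] = z_1
entry J[3][1] = -0.8660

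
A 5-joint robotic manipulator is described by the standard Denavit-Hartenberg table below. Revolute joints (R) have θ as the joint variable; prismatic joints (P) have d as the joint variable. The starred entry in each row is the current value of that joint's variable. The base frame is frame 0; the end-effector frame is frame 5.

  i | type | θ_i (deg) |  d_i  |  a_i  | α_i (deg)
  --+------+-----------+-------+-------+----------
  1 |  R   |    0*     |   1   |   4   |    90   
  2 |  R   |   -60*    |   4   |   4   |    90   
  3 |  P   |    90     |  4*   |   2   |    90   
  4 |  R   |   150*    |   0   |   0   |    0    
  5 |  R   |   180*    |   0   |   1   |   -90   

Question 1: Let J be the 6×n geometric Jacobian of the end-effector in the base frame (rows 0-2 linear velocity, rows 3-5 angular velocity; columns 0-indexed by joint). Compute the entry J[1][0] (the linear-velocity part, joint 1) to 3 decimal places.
2.969

axis z_0 = ẑ; lever o_n−o_0 = (2.9689,-6.8660,-4.2141)
cross product → J_v[:, 0] = (6.8660,2.9689,-0.0000)
J_ω[:, 0] = z_0
entry J[1][0] = 2.9689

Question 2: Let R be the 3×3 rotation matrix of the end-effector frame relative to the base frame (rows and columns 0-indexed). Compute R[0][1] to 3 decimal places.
-0.500

End-effector y-axis (col 1 of R) = (-0.5000,-0.0000,0.8660)
R[0][1] = -0.5000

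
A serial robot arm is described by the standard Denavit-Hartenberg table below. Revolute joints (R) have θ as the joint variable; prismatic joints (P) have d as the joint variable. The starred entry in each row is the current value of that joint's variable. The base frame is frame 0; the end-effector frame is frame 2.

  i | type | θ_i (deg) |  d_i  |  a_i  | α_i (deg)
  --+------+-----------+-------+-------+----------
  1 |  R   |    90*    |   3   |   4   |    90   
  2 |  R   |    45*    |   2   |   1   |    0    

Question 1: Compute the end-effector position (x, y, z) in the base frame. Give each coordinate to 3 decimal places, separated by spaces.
after link 1: o_1 = (0.0000, 4.0000, 3.0000)
after link 2: o_2 = (2.0000, 4.7071, 3.7071)

2.000 4.707 3.707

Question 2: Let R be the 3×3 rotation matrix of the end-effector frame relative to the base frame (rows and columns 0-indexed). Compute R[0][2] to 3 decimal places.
End-effector z-axis (col 2 of R) = (1.0000,-0.0000,0.0000)
R[0][2] = 1.0000

1.000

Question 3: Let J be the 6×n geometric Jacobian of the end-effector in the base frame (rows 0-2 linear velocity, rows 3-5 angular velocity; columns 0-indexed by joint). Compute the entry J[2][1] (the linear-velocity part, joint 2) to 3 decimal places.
0.707

axis z_1 = (1.0000,-0.0000,0.0000); lever o_n−o_1 = (2.0000,0.7071,0.7071)
cross product → J_v[:, 1] = (-0.0000,-0.7071,0.7071)
J_ω[:, 1] = z_1
entry J[2][1] = 0.7071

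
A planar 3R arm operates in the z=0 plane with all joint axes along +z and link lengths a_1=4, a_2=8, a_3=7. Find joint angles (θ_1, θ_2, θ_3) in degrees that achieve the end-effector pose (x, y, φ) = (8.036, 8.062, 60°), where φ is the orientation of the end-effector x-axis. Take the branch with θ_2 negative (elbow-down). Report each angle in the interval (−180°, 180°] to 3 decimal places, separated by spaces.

149.997 -150.000 60.003

wrist centre = target − a_3·(cos φ, sin φ) = (4.5360, 1.9998)
cos θ_2 = (24.5746−4²−8²)/(2·4·8) = -0.8660; θ_2 = -149.9996° (elbow-down)
β = atan2(1.9998,4.5360) = 23.7916°; ψ = atan2(-4.0000,-2.9282) = -126.2055°
θ_1 = β − ψ = 149.9971°
θ_3 = φ − θ_1 − θ_2 = 60.0025° (wrapped to (-180°,180°])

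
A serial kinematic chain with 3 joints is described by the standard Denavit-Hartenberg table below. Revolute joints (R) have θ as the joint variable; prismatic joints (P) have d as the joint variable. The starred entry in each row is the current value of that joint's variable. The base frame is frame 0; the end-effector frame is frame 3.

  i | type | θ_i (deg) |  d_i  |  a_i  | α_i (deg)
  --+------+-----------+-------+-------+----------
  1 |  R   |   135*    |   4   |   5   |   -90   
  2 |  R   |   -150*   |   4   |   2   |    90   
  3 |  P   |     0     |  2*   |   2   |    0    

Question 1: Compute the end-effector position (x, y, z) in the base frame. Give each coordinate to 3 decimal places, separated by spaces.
-3.207 -2.449 4.268

after link 1: o_1 = (-3.5355, 3.5355, 4.0000)
after link 2: o_2 = (-5.1392, -0.5176, 5.0000)
after link 3: o_3 = (-3.2074, -2.4495, 4.2679)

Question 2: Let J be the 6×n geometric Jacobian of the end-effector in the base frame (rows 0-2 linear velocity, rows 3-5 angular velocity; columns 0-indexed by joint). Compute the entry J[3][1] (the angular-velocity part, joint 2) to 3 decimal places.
-0.707

axis z_1 = (-0.7071,-0.7071,0.0000); lever o_n−o_1 = (0.3282,-5.9850,0.2679)
cross product → J_v[:, 1] = (-0.1895,0.1895,4.4641)
J_ω[:, 1] = z_1
entry J[3][1] = -0.7071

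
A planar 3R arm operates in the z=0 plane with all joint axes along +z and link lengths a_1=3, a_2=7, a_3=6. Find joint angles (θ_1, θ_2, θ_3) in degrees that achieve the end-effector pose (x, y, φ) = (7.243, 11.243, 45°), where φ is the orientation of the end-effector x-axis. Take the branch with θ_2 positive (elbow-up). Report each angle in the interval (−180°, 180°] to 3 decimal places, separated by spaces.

wrist centre = target − a_3·(cos φ, sin φ) = (3.0004, 7.0004)
cos θ_2 = (58.0072−3²−7²)/(2·3·7) = 0.0002; θ_2 = 89.9902° (elbow-up)
β = atan2(7.0004,3.0004) = 66.8000°; ψ = atan2(7.0000,3.0012) = 66.7931°
θ_1 = β − ψ = 0.0069°
θ_3 = φ − θ_1 − θ_2 = -44.9971° (wrapped to (-180°,180°])

0.007 89.990 -44.997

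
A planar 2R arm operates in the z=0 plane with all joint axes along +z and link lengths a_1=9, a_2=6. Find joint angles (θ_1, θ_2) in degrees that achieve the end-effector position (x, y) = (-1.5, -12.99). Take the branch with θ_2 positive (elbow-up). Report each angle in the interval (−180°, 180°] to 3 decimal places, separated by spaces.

-120.002 60.006

cos θ_2 = (170.9901−9²−6²)/(2·9·6) = 0.4999; θ_2 = 60.0061° (elbow-up)
β = atan2(-12.9900,-1.5000) = -96.5870°; ψ = atan2(5.1965,11.9995) = 23.4155°
θ_1 = β − ψ = -120.0024°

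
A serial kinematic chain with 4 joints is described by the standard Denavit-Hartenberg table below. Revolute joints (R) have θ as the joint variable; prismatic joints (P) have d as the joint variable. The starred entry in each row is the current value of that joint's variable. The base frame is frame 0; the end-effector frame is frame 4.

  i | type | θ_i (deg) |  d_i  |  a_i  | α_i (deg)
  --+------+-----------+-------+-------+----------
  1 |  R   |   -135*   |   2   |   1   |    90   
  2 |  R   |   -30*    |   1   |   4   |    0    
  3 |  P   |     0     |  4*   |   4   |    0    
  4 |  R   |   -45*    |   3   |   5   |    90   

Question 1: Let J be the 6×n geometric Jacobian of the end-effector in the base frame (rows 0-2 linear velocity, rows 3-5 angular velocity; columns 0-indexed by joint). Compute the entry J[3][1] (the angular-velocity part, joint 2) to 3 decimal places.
-0.707

axis z_1 = (-0.7071,0.7071,0.0000); lever o_n−o_1 = (-11.4709,-0.1572,-8.8296)
cross product → J_v[:, 1] = (-6.2435,-6.2435,8.2223)
J_ω[:, 1] = z_1
entry J[3][1] = -0.7071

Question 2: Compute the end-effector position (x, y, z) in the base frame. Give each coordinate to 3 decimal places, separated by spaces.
after link 1: o_1 = (-0.7071, -0.7071, 2.0000)
after link 2: o_2 = (-3.8637, -2.4495, 0.0000)
after link 3: o_3 = (-9.1416, -2.0706, -2.0000)
after link 4: o_4 = (-12.1780, -0.8643, -6.8296)

-12.178 -0.864 -6.830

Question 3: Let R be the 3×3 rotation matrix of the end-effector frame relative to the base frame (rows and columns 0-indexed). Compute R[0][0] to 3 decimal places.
-0.183

End-effector x-axis (col 0 of R) = (-0.1830,-0.1830,-0.9659)
R[0][0] = -0.1830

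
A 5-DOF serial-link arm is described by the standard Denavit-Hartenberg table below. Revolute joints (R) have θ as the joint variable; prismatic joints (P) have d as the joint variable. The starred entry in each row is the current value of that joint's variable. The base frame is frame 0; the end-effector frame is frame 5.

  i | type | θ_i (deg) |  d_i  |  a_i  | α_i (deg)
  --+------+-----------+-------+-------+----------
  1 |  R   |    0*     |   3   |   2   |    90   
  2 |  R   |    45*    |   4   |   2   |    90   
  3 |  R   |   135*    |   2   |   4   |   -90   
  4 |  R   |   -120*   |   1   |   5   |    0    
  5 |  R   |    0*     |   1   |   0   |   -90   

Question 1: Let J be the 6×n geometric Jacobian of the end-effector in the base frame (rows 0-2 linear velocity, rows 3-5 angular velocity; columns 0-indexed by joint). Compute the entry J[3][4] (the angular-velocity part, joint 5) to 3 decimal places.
axis z_4 = (-0.5000,0.7071,-0.5000); lever o_n−o_4 = (-0.5000,0.7071,-0.5000)
cross product → J_v[:, 4] = (0.0000,0.0000,0.0000)
J_ω[:, 4] = z_4
entry J[3][4] = -0.5000

-0.500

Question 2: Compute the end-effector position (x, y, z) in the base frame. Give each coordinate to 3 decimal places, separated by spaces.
after link 1: o_1 = (2.0000, 0.0000, 3.0000)
after link 2: o_2 = (3.4142, -4.0000, 4.4142)
after link 3: o_3 = (2.8284, -6.8284, 1.0000)
after link 4: o_4 = (6.6403, -4.3536, -1.3119)
after link 5: o_5 = (6.1403, -3.6464, -1.8119)

6.140 -3.646 -1.812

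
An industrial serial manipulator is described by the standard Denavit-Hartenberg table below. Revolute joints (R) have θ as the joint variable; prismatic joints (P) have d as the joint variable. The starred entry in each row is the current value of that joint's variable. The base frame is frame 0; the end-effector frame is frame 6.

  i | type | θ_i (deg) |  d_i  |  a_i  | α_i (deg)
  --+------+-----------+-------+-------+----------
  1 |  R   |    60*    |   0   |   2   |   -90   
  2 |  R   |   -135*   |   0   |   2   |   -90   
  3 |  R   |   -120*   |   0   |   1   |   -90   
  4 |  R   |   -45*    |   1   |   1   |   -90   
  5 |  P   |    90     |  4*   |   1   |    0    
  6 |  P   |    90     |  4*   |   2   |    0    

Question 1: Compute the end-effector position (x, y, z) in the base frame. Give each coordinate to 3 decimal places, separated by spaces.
after link 1: o_1 = (1.0000, 1.7321, 0.0000)
after link 2: o_2 = (0.2929, 0.5073, 1.4142)
after link 3: o_3 = (-0.2803, 1.2465, 1.0607)
after link 4: o_4 = (-1.1749, 1.9219, 1.9230)
after link 5: o_5 = (-3.0570, 2.5609, -1.6893)
after link 6: o_6 = (-5.3676, 1.0082, -5.1893)

-5.368 1.008 -5.189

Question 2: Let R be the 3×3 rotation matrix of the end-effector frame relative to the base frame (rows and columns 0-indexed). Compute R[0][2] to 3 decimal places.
End-effector z-axis (col 2 of R) = (-0.6553,0.0897,-0.7500)
R[0][2] = -0.6553

-0.655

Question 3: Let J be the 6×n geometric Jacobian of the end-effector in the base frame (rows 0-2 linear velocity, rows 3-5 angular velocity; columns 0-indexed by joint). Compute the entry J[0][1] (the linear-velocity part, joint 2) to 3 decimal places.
-2.595

axis z_1 = (-0.8660,0.5000,0.0000); lever o_n−o_1 = (-6.3676,-0.7238,-5.1893)
cross product → J_v[:, 1] = (-2.5947,-4.4941,3.8107)
J_ω[:, 1] = z_1
entry J[0][1] = -2.5947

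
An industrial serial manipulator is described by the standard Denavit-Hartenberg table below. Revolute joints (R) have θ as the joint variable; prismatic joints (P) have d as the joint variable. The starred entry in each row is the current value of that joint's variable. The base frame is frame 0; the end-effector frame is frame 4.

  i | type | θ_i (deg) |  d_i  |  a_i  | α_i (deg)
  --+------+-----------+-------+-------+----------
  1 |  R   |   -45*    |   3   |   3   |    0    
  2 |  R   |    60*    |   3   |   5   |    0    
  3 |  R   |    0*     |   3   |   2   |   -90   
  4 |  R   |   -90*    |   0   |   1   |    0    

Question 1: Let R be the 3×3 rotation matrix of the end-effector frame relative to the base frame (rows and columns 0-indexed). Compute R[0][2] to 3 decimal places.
End-effector z-axis (col 2 of R) = (-0.2588,0.9659,0.0000)
R[0][2] = -0.2588

-0.259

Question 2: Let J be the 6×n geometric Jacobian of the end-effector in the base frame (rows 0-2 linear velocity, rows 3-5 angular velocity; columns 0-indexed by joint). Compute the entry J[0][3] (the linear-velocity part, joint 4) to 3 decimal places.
axis z_3 = (-0.2588,0.9659,0.0000); lever o_n−o_3 = (0.0000,-0.0000,1.0000)
cross product → J_v[:, 3] = (0.9659,0.2588,0.0000)
J_ω[:, 3] = z_3
entry J[0][3] = 0.9659

0.966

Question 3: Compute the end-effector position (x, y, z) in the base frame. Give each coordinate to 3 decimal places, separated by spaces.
8.883 -0.310 10.000

after link 1: o_1 = (2.1213, -2.1213, 3.0000)
after link 2: o_2 = (6.9509, -0.8272, 6.0000)
after link 3: o_3 = (8.8828, -0.3096, 9.0000)
after link 4: o_4 = (8.8828, -0.3096, 10.0000)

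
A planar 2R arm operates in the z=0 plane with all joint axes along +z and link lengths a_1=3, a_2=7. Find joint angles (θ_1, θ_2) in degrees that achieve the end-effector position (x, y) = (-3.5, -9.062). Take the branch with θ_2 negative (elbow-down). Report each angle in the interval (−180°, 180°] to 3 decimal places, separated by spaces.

-89.994 -30.009

cos θ_2 = (94.3698−3²−7²)/(2·3·7) = 0.8659; θ_2 = -30.0088° (elbow-down)
β = atan2(-9.0620,-3.5000) = -111.1180°; ψ = atan2(-3.5009,9.0616) = -21.1238°
θ_1 = β − ψ = -89.9941°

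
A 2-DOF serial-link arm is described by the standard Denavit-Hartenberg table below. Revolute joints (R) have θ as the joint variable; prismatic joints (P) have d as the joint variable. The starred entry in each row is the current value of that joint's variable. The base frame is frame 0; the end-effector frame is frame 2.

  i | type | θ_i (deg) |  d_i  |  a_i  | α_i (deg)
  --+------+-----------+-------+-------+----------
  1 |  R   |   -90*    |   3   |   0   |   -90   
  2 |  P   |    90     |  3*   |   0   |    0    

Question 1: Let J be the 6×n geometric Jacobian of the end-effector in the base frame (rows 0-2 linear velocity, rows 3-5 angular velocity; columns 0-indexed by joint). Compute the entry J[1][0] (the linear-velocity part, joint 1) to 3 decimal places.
axis z_0 = ẑ; lever o_n−o_0 = (3.0000,0.0000,3.0000)
cross product → J_v[:, 0] = (-0.0000,3.0000,0.0000)
J_ω[:, 0] = z_0
entry J[1][0] = 3.0000

3.000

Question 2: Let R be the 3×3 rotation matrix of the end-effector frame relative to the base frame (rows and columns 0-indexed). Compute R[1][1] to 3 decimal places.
End-effector y-axis (col 1 of R) = (-0.0000,1.0000,-0.0000)
R[1][1] = 1.0000

1.000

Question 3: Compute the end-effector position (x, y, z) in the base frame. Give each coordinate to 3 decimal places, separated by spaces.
3.000 0.000 3.000

after link 1: o_1 = (0.0000, 0.0000, 3.0000)
after link 2: o_2 = (3.0000, 0.0000, 3.0000)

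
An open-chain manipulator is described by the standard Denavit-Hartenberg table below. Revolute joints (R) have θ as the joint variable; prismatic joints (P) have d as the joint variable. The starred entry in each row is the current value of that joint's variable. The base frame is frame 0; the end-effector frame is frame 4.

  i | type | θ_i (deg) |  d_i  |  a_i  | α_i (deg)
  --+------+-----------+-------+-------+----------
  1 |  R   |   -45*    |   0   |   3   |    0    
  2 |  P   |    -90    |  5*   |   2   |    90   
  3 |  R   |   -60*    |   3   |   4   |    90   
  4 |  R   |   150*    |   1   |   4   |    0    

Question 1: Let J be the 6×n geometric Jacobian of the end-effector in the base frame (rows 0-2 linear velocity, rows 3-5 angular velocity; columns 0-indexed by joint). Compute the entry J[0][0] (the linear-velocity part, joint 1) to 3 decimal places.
axis z_0 = ẑ; lever o_n−o_0 = (-2.4055,0.4229,4.0359)
cross product → J_v[:, 0] = (-0.4229,-2.4055,0.0000)
J_ω[:, 0] = z_0
entry J[0][0] = -0.4229

-0.423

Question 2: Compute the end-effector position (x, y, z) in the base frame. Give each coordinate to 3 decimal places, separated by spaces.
-2.406 0.423 4.036

after link 1: o_1 = (2.1213, -2.1213, 0.0000)
after link 2: o_2 = (0.7071, -3.5355, 5.0000)
after link 3: o_3 = (-2.8284, -2.8284, 1.5359)
after link 4: o_4 = (-2.4055, 0.4229, 4.0359)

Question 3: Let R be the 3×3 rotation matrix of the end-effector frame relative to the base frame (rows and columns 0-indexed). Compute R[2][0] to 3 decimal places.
End-effector x-axis (col 0 of R) = (-0.0474,0.6597,0.7500)
R[2][0] = 0.7500

0.750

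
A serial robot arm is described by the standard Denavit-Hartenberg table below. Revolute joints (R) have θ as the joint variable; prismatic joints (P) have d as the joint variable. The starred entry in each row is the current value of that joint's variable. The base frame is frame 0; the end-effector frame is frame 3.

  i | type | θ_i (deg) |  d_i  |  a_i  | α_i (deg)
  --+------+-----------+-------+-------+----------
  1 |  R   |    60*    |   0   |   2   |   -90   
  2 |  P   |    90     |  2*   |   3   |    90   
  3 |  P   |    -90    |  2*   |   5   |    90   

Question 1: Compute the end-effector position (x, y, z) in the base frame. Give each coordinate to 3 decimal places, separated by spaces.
after link 1: o_1 = (1.0000, 1.7321, 0.0000)
after link 2: o_2 = (-0.7321, 2.7321, -3.0000)
after link 3: o_3 = (4.5981, 1.9641, -3.0000)

4.598 1.964 -3.000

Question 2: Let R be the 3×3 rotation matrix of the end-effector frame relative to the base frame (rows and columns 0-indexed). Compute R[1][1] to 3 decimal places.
End-effector y-axis (col 1 of R) = (0.5000,0.8660,0.0000)
R[1][1] = 0.8660

0.866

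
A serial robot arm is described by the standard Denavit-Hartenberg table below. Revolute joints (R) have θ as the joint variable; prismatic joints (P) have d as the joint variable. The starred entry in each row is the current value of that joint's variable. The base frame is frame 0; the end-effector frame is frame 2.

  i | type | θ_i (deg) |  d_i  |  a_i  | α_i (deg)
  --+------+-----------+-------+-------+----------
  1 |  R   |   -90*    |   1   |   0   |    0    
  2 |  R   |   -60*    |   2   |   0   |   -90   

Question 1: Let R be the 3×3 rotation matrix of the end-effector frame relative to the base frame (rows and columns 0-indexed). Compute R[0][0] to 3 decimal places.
End-effector x-axis (col 0 of R) = (-0.8660,-0.5000,0.0000)
R[0][0] = -0.8660

-0.866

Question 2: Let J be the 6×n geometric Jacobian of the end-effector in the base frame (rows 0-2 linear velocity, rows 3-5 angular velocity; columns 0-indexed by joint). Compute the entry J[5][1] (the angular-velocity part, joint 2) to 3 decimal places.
1.000

axis z_1 = (0.0000,0.0000,1.0000); lever o_n−o_1 = (0.0000,0.0000,2.0000)
cross product → J_v[:, 1] = (0.0000,0.0000,0.0000)
J_ω[:, 1] = z_1
entry J[5][1] = 1.0000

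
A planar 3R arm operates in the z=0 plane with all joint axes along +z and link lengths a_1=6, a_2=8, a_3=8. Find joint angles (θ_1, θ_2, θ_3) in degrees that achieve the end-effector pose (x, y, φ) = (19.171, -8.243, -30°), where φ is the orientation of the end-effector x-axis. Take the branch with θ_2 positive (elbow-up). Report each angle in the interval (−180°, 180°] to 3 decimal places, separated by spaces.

wrist centre = target − a_3·(cos φ, sin φ) = (12.2428, -4.2430)
cos θ_2 = (167.8891−6²−8²)/(2·6·8) = 0.7072; θ_2 = 44.9942° (elbow-up)
β = atan2(-4.2430,12.2428) = -19.1148°; ψ = atan2(5.6563,11.6574) = 25.8831°
θ_1 = β − ψ = -44.9979°
θ_3 = φ − θ_1 − θ_2 = -29.9963° (wrapped to (-180°,180°])

-44.998 44.994 -29.996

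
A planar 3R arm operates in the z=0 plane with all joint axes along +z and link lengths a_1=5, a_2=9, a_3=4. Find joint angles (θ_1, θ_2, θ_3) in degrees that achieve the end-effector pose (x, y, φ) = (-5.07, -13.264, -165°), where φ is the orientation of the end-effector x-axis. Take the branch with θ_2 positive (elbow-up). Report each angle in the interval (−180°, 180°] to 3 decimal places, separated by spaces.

-135.002 60.002 -90.000

wrist centre = target − a_3·(cos φ, sin φ) = (-1.2063, -12.2287)
cos θ_2 = (150.9968−5²−9²)/(2·5·9) = 0.5000; θ_2 = 60.0023° (elbow-up)
β = atan2(-12.2287,-1.2063) = -95.6337°; ψ = atan2(7.7944,9.4997) = 39.3686°
θ_1 = β − ψ = -135.0023°
θ_3 = φ − θ_1 − θ_2 = -90.0000° (wrapped to (-180°,180°])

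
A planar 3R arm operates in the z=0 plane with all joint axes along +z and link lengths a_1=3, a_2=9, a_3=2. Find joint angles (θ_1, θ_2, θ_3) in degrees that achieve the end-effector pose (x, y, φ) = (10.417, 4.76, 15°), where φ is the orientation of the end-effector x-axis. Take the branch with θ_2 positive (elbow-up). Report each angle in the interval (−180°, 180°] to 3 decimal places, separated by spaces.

-45.006 90.005 -29.999

wrist centre = target − a_3·(cos φ, sin φ) = (8.4851, 4.2424)
cos θ_2 = (89.9954−3²−9²)/(2·3·9) = -0.0001; θ_2 = 90.0049° (elbow-up)
β = atan2(4.2424,8.4851) = 26.5639°; ψ = atan2(9.0000,2.9992) = 71.5695°
θ_1 = β − ψ = -45.0056°
θ_3 = φ − θ_1 − θ_2 = -29.9993° (wrapped to (-180°,180°])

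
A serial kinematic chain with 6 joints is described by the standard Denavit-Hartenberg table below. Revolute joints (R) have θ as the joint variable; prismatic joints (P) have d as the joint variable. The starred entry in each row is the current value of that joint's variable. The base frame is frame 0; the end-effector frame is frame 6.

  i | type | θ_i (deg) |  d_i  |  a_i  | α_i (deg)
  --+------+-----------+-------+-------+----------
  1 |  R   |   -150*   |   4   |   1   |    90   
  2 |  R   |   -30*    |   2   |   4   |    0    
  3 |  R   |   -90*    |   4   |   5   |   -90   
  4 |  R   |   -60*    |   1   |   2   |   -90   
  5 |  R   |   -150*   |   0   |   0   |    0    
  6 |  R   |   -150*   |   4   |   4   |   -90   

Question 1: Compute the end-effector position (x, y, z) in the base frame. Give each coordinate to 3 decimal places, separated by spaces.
after link 1: o_1 = (-0.8660, -0.5000, 4.0000)
after link 2: o_2 = (-4.8660, -0.5000, 2.0000)
after link 3: o_3 = (-4.7010, 4.2141, -2.3301)
after link 4: o_4 = (-5.8840, 5.5311, -3.6962)
after link 5: o_5 = (-5.8840, 5.5311, -3.6962)
after link 6: o_6 = (-1.2189, 7.9151, -5.8301)

-1.219 7.915 -5.830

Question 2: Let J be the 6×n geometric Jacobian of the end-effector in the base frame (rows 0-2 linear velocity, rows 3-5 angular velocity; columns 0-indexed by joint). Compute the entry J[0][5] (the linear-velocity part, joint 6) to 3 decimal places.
2.250

axis z_5 = (0.6250,-0.2165,-0.7500); lever o_n−o_5 = (4.6651,2.3840,-2.1340)
cross product → J_v[:, 5] = (2.2500,-2.1651,2.5000)
J_ω[:, 5] = z_5
entry J[0][5] = 2.2500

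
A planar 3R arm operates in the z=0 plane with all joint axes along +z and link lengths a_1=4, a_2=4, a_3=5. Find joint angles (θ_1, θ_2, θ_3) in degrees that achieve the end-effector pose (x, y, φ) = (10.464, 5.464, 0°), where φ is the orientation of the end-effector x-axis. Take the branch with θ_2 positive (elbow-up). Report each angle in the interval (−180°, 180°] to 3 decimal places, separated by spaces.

wrist centre = target − a_3·(cos φ, sin φ) = (5.4640, 5.4640)
cos θ_2 = (59.7106−4²−4²)/(2·4·4) = 0.8660; θ_2 = 30.0080° (elbow-up)
β = atan2(5.4640,5.4640) = 45.0000°; ψ = atan2(2.0005,7.4638) = 15.0040°
θ_1 = β − ψ = 29.9960°
θ_3 = φ − θ_1 − θ_2 = -60.0040° (wrapped to (-180°,180°])

29.996 30.008 -60.004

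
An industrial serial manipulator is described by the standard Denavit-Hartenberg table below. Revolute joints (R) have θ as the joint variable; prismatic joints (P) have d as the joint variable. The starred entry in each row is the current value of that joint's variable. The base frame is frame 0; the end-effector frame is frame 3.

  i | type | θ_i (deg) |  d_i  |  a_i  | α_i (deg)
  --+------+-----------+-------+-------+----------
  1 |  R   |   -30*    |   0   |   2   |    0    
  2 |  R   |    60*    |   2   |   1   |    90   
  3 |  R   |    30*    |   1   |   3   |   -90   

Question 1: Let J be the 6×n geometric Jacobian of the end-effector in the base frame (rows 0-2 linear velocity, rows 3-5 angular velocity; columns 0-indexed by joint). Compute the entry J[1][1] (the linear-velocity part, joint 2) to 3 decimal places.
3.616

axis z_1 = (0.0000,0.0000,1.0000); lever o_n−o_1 = (3.6160,0.9330,3.5000)
cross product → J_v[:, 1] = (-0.9330,3.6160,0.0000)
J_ω[:, 1] = z_1
entry J[1][1] = 3.6160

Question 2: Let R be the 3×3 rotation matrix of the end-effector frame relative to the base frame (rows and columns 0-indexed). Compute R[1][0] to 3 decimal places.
0.433

End-effector x-axis (col 0 of R) = (0.7500,0.4330,0.5000)
R[1][0] = 0.4330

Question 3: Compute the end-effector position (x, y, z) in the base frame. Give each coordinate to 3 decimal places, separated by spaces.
5.348 -0.067 3.500

after link 1: o_1 = (1.7321, -1.0000, 0.0000)
after link 2: o_2 = (2.5981, -0.5000, 2.0000)
after link 3: o_3 = (5.3481, -0.0670, 3.5000)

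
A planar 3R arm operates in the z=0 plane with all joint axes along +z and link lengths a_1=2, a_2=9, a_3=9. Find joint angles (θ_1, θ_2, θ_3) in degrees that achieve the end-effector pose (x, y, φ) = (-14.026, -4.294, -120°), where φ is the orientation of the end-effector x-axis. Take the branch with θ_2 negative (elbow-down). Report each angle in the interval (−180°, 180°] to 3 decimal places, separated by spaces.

wrist centre = target − a_3·(cos φ, sin φ) = (-9.5260, 3.5002)
cos θ_2 = (102.9963−2²−9²)/(2·2·9) = 0.4999; θ_2 = -60.0068° (elbow-down)
β = atan2(3.5002,-9.5260) = 159.8247°; ψ = atan2(-7.7948,6.4991) = -50.1795°
θ_1 = β − ψ = 210.0042°
θ_3 = φ − θ_1 − θ_2 = 90.0026° (wrapped to (-180°,180°])

-149.996 -60.007 90.003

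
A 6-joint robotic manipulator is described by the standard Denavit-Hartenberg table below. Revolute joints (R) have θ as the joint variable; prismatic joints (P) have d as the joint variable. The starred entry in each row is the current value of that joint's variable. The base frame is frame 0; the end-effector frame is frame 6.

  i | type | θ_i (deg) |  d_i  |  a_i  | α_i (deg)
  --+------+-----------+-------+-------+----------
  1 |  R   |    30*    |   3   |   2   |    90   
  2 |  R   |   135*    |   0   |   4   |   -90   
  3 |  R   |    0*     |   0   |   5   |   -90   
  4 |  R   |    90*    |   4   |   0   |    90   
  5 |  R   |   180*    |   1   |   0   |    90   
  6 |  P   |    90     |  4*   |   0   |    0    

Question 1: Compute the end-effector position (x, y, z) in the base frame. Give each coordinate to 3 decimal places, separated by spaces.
after link 1: o_1 = (1.7321, 1.0000, 3.0000)
after link 2: o_2 = (-0.7174, -0.4142, 5.8284)
after link 3: o_3 = (-3.7793, -2.1820, 9.3640)
after link 4: o_4 = (-5.7793, 1.2821, 9.3640)
after link 5: o_5 = (-6.3917, 0.9286, 10.0711)
after link 6: o_6 = (-8.3917, 4.3927, 10.0711)

-8.392 4.393 10.071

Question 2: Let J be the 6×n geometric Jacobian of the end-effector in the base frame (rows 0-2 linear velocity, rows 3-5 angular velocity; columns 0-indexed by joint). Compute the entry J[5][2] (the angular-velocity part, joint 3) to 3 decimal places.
axis z_2 = (-0.6124,-0.3536,-0.7071); lever o_n−o_2 = (-7.6742,4.8069,4.2426)
cross product → J_v[:, 2] = (1.8990,8.0246,-5.6569)
J_ω[:, 2] = z_2
entry J[5][2] = -0.7071

-0.707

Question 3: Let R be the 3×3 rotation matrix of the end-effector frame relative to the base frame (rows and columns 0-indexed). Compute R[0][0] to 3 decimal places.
End-effector x-axis (col 0 of R) = (-0.6124,-0.3536,0.7071)
R[0][0] = -0.6124

-0.612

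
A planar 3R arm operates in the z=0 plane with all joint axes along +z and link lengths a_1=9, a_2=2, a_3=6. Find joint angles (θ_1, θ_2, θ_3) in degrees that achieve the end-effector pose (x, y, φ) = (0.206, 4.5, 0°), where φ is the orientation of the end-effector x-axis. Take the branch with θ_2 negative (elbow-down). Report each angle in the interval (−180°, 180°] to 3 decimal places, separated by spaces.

149.997 -150.008 0.011

wrist centre = target − a_3·(cos φ, sin φ) = (-5.7940, 4.5000)
cos θ_2 = (53.8204−9²−2²)/(2·9·2) = -0.8661; θ_2 = -150.0084° (elbow-down)
β = atan2(4.5000,-5.7940) = 142.1647°; ψ = atan2(-0.9997,7.2678) = -7.8323°
θ_1 = β − ψ = 149.9971°
θ_3 = φ − θ_1 − θ_2 = 0.0113° (wrapped to (-180°,180°])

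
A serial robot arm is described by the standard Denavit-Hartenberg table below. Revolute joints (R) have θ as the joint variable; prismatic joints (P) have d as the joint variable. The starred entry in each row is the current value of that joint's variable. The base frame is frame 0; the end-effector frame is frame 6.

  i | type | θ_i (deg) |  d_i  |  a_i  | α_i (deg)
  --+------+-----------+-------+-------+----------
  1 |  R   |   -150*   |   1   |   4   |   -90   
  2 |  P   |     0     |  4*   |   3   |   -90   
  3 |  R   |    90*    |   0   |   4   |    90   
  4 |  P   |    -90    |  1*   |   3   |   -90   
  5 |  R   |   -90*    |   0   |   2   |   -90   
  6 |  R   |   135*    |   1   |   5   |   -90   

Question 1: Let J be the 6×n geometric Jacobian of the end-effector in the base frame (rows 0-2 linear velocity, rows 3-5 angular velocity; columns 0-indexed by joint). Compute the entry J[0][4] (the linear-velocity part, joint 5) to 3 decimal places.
0.866

axis z_4 = (-0.5000,0.8660,-0.0000); lever o_n−o_4 = (3.0976,-2.2941,1.0000)
cross product → J_v[:, 4] = (0.8660,0.5000,-1.5355)
J_ω[:, 4] = z_4
entry J[0][4] = 0.8660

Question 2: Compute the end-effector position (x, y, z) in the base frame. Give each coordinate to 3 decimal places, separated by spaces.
after link 1: o_1 = (-3.4641, -2.0000, 1.0000)
after link 2: o_2 = (-4.0622, -6.9641, 1.0000)
after link 3: o_3 = (-6.0622, -3.5000, 1.0000)
after link 4: o_4 = (-6.9282, -4.0000, 4.0000)
after link 5: o_5 = (-8.6603, -5.0000, 4.0000)
after link 6: o_6 = (-3.8306, -6.2941, 5.0000)

-3.831 -6.294 5.000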